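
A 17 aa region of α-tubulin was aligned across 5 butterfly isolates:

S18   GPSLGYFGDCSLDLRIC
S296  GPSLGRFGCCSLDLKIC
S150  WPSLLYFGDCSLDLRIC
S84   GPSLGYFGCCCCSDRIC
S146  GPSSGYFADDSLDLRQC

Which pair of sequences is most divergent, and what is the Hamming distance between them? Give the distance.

9

Pairwise Hamming distances:
  S18 vs S296: 3
  S18 vs S150: 2
  S18 vs S84: 5
  S18 vs S146: 4
  S296 vs S150: 5
  S296 vs S84: 6
  S296 vs S146: 7
  S150 vs S84: 7
  S150 vs S146: 6
  S84 vs S146: 9
The largest is 9, between S84 and S146.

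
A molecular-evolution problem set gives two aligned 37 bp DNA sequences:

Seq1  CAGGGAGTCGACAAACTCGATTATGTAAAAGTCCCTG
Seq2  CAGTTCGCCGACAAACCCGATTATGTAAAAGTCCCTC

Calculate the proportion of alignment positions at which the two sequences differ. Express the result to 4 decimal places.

Mismatches occur at site 4 (G/T), site 5 (G/T), site 6 (A/C), site 8 (T/C), site 17 (T/C), site 37 (G/C).
There are 6 differences over 37 sites, so p = 6/37 = 0.1622.

0.1622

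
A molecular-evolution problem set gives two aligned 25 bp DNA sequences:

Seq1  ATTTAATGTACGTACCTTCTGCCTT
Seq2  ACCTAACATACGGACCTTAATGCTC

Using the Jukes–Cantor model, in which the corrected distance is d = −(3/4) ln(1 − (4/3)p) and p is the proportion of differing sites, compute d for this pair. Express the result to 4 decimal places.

0.5716

The sequences differ at positions 2 (T/C), 3 (T/C), 7 (T/C), 8 (G/A), 13 (T/G), 19 (C/A), 20 (T/A), 21 (G/T), 22 (C/G), 25 (T/C).
p = 10/25 = 0.400000.
d = −0.75 · ln(1 − (4/3)·0.400000) = −0.75 · ln(0.466667) = −0.75 · (-0.762139) = 0.5716.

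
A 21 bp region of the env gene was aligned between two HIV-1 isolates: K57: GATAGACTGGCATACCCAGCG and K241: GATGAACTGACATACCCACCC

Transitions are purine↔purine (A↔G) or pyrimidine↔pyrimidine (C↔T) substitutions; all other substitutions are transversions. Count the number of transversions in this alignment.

2

The sequences differ at positions 4 (A/G, transition), 5 (G/A, transition), 10 (G/A, transition), 19 (G/C, transversion), 21 (G/C, transversion).
Of the 5 differences, 3 transitions and 2 transversions, so the answer is 2.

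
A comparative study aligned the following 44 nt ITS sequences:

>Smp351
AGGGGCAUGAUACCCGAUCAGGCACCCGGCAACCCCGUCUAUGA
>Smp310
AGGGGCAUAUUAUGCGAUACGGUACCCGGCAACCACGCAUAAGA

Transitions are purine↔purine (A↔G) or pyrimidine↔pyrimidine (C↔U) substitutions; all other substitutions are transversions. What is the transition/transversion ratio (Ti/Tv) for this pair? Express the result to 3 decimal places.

0.571

The sequences differ at positions 9 (G/A, transition), 10 (A/U, transversion), 13 (C/U, transition), 14 (C/G, transversion), 19 (C/A, transversion), 20 (A/C, transversion), 23 (C/U, transition), 35 (C/A, transversion), 38 (U/C, transition), 39 (C/A, transversion), 42 (U/A, transversion).
Of the 11 differences, 4 transitions and 7 transversions, so Ti/Tv = 4/7 = 0.571.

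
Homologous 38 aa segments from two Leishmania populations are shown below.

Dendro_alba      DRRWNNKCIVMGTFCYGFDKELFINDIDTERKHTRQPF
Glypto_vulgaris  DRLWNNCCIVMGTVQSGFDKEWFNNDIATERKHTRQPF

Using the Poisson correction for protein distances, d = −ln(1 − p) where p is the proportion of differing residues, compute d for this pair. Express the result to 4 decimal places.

0.2364

Mismatches occur at site 3 (R↔L), site 7 (K↔C), site 14 (F↔V), site 15 (C↔Q), site 16 (Y↔S), site 22 (L↔W), site 24 (I↔N), site 28 (D↔A).
p = 8/38 = 0.210526.
d = −ln(1 − 0.210526) = −ln(0.789474) = 0.2364.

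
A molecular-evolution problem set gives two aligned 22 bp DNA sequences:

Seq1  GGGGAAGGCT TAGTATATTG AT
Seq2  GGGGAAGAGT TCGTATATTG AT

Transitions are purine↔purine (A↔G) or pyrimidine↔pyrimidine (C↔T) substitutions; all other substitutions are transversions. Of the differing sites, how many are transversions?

The sequences differ at positions 8 (G/A, transition), 9 (C/G, transversion), 12 (A/C, transversion).
Of the 3 differences, 1 transition and 2 transversions, so the answer is 2.

2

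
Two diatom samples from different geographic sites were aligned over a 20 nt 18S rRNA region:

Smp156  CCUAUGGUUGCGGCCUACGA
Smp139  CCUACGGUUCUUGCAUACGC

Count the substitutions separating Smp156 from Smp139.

6

Mismatches occur at site 5 (U↔C), site 10 (G↔C), site 11 (C↔U), site 12 (G↔U), site 15 (C↔A), site 20 (A↔C).
That gives 6 mismatches out of 20 aligned sites, so the Hamming distance is 6.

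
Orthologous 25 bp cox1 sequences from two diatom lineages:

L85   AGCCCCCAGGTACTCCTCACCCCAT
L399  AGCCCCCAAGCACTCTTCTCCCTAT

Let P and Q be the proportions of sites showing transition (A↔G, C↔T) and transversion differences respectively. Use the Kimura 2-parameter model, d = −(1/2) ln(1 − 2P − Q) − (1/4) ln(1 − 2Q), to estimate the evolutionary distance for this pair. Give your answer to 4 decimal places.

0.2440

The sequences differ at positions 9 (G/A, transition), 11 (T/C, transition), 16 (C/T, transition), 19 (A/T, transversion), 23 (C/T, transition).
Of the 5 differences, 4 transitions and 1 transversion over 25 sites: P = 4/25 = 0.160000, Q = 1/25 = 0.040000.
d = −0.5·ln(0.640000) − 0.25·ln(0.920000) = −0.5·(-0.446287) − 0.25·(-0.083382) = 0.2440.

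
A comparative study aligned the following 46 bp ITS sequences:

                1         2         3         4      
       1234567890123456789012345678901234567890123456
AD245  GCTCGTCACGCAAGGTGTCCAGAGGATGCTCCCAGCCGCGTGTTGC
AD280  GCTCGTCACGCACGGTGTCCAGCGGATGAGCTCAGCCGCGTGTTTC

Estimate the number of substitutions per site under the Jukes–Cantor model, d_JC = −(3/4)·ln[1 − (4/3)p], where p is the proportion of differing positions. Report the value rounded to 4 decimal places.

0.1433

The sequences differ at positions 13 (A/C), 23 (A/C), 29 (C/A), 30 (T/G), 32 (C/T), 45 (G/T).
p = 6/46 = 0.130435.
d = −0.75 · ln(1 − (4/3)·0.130435) = −0.75 · ln(0.826087) = −0.75 · (-0.191055) = 0.1433.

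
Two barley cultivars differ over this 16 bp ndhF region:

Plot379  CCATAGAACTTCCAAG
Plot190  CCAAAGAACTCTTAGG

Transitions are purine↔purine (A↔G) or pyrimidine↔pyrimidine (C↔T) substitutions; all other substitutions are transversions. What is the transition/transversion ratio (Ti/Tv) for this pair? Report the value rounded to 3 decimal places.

Differing sites — 4:T/A (Tv); 11:T/C (Ti); 12:C/T (Ti); 13:C/T (Ti); 15:A/G (Ti).
Of the 5 differences, 4 transitions and 1 transversion, so Ti/Tv = 4/1 = 4.000.

4.000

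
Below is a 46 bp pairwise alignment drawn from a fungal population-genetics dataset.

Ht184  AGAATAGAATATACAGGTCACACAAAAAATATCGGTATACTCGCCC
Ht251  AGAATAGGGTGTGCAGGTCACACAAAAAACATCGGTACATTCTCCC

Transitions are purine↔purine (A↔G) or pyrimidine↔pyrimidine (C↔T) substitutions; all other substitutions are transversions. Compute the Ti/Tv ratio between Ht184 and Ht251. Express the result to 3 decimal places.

Mismatches occur at site 8 (A↔G, transition), site 9 (A↔G, transition), site 11 (A↔G, transition), site 13 (A↔G, transition), site 30 (T↔C, transition), site 38 (T↔C, transition), site 40 (C↔T, transition), site 43 (G↔T, transversion).
Of the 8 differences, 7 transitions and 1 transversion, so Ti/Tv = 7/1 = 7.000.

7.000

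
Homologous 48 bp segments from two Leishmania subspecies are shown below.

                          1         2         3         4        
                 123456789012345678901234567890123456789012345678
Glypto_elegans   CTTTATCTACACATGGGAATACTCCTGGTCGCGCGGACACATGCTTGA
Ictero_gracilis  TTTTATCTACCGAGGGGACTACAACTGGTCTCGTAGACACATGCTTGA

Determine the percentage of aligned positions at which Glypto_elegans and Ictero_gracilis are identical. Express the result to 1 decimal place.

79.2%

The sequences differ at positions 1 (C/T), 11 (A/C), 12 (C/G), 14 (T/G), 19 (A/C), 23 (T/A), 24 (C/A), 31 (G/T), 34 (C/T), 35 (G/A).
38 of the 48 sites match, so the percent identity is 38/48 × 100 = 79.2%.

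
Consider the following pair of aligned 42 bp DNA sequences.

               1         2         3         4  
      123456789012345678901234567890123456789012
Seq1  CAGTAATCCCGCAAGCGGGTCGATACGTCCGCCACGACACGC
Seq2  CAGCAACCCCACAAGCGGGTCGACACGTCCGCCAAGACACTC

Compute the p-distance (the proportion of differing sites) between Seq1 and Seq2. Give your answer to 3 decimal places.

0.143

Mismatches occur at site 4 (T↔C), site 7 (T↔C), site 11 (G↔A), site 24 (T↔C), site 35 (C↔A), site 41 (G↔T).
There are 6 differences over 42 sites, so p = 6/42 = 0.143.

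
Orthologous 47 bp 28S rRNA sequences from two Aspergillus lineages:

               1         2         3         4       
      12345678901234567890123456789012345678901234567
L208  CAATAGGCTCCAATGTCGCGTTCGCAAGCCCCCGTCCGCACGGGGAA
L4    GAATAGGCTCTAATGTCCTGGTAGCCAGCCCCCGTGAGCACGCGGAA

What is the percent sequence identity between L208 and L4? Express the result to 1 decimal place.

78.7%

Differing sites — 1:C/G; 11:C/T; 18:G/C; 19:C/T; 21:T/G; 23:C/A; 26:A/C; 36:C/G; 37:C/A; 43:G/C.
37 of the 47 sites match, so the percent identity is 37/47 × 100 = 78.7%.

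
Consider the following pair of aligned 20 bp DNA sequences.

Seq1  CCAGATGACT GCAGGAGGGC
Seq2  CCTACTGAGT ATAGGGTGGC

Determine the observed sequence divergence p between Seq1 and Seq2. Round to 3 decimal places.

Mismatches occur at site 3 (A→T), site 4 (G→A), site 5 (A→C), site 9 (C→G), site 11 (G→A), site 12 (C→T), site 16 (A→G), site 17 (G→T).
There are 8 differences over 20 sites, so p = 8/20 = 0.400.

0.400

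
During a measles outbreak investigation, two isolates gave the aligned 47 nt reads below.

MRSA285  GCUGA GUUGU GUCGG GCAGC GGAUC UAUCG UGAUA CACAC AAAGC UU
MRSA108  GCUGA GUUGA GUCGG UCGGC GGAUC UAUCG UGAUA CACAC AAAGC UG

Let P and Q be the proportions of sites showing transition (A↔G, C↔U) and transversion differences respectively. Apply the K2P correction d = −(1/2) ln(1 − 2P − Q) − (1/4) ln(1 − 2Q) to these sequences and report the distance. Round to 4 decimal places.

0.0904

The sequences differ at positions 10 (U/A, transversion), 16 (G/U, transversion), 18 (A/G, transition), 47 (U/G, transversion).
Of the 4 differences, 1 transition and 3 transversions over 47 sites: P = 1/47 = 0.021277, Q = 3/47 = 0.063830.
d = −0.5·ln(0.893616) − 0.25·ln(0.872340) = −0.5·(-0.112479) − 0.25·(-0.136576) = 0.0904.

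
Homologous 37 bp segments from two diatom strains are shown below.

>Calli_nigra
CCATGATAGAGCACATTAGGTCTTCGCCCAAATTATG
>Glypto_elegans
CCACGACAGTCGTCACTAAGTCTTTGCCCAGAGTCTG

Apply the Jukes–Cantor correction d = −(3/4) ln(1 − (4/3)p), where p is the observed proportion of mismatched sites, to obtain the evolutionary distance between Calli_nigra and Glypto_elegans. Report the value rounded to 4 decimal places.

The sequences differ at positions 4 (T/C), 7 (T/C), 10 (A/T), 11 (G/C), 12 (C/G), 13 (A/T), 16 (T/C), 19 (G/A), 25 (C/T), 31 (A/G), 33 (T/G), 35 (A/C).
p = 12/37 = 0.324324.
d = −0.75 · ln(1 − (4/3)·0.324324) = −0.75 · ln(0.567568) = −0.75 · (-0.566395) = 0.4248.

0.4248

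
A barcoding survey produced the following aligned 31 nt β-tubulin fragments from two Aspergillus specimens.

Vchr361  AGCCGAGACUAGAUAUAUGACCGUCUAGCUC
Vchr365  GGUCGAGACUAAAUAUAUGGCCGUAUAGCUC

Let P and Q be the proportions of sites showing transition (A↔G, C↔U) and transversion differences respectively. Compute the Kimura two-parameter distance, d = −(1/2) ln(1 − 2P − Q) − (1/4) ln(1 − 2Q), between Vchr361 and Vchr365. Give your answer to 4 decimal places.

Differing sites — 1:A/G (Ti); 3:C/U (Ti); 12:G/A (Ti); 20:A/G (Ti); 25:C/A (Tv).
Of the 5 differences, 4 transitions and 1 transversion over 31 sites: P = 4/31 = 0.129032, Q = 1/31 = 0.032258.
d = −0.5·ln(0.709678) − 0.25·ln(0.935484) = −0.5·(-0.342944) − 0.25·(-0.066691) = 0.1881.

0.1881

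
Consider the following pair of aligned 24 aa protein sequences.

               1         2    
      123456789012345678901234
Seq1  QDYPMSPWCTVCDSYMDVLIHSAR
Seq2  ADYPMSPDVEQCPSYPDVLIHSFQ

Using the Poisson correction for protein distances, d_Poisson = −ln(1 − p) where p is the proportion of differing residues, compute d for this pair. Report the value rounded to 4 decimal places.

0.4700

Mismatches occur at site 1 (Q/A), site 8 (W/D), site 9 (C/V), site 10 (T/E), site 11 (V/Q), site 13 (D/P), site 16 (M/P), site 23 (A/F), site 24 (R/Q).
p = 9/24 = 0.375000.
d = −ln(1 − 0.375000) = −ln(0.625000) = 0.4700.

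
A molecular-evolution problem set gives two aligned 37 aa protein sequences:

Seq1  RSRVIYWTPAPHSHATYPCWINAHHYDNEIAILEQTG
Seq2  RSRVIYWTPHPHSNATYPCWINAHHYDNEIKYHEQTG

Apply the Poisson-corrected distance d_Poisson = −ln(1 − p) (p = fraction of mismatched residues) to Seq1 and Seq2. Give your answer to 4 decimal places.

0.1452

The sequences differ at positions 10 (A/H), 14 (H/N), 31 (A/K), 32 (I/Y), 33 (L/H).
p = 5/37 = 0.135135.
d = −ln(1 − 0.135135) = −ln(0.864865) = 0.1452.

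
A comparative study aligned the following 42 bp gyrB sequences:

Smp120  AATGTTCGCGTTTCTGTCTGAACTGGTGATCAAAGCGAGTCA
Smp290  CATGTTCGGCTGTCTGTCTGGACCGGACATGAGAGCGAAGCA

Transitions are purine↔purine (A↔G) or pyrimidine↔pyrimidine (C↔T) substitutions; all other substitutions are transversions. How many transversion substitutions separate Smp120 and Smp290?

Differing sites — 1:A/C (Tv); 9:C/G (Tv); 10:G/C (Tv); 12:T/G (Tv); 21:A/G (Ti); 24:T/C (Ti); 27:T/A (Tv); 28:G/C (Tv); 31:C/G (Tv); 33:A/G (Ti); 39:G/A (Ti); 40:T/G (Tv).
Of the 12 differences, 4 transitions and 8 transversions, so the answer is 8.

8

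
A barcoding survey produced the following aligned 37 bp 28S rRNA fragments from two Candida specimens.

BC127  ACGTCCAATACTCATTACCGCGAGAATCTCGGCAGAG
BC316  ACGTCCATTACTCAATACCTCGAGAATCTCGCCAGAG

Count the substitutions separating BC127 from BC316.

4

Mismatches occur at site 8 (A/T), site 15 (T/A), site 20 (G/T), site 32 (G/C).
That gives 4 mismatches out of 37 aligned sites, so the Hamming distance is 4.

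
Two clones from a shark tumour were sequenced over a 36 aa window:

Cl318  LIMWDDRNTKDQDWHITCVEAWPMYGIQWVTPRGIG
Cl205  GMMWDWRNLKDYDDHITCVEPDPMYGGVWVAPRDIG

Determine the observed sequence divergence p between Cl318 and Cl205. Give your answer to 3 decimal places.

0.333

Mismatches occur at site 1 (L↔G), site 2 (I↔M), site 6 (D↔W), site 9 (T↔L), site 12 (Q↔Y), site 14 (W↔D), site 21 (A↔P), site 22 (W↔D), site 27 (I↔G), site 28 (Q↔V), site 31 (T↔A), site 34 (G↔D).
There are 12 differences over 36 sites, so p = 12/36 = 0.333.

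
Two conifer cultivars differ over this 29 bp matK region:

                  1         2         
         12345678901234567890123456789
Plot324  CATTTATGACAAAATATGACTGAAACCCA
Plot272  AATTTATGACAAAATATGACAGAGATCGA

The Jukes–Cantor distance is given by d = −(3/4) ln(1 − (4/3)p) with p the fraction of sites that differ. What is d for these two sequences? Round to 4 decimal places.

Differing sites — 1:C/A; 21:T/A; 24:A/G; 26:C/T; 28:C/G.
p = 5/29 = 0.172414.
d = −0.75 · ln(1 − (4/3)·0.172414) = −0.75 · ln(0.770115) = −0.75 · (-0.261215) = 0.1959.

0.1959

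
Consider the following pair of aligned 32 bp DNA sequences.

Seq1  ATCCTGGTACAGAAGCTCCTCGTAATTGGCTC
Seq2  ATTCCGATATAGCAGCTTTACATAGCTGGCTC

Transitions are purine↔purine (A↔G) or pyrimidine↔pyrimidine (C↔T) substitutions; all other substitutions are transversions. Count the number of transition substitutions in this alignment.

9

Mismatches occur at site 3 (C/T, transition), site 5 (T/C, transition), site 7 (G/A, transition), site 10 (C/T, transition), site 13 (A/C, transversion), site 18 (C/T, transition), site 19 (C/T, transition), site 20 (T/A, transversion), site 22 (G/A, transition), site 25 (A/G, transition), site 26 (T/C, transition).
Of the 11 differences, 9 transitions and 2 transversions, so the answer is 9.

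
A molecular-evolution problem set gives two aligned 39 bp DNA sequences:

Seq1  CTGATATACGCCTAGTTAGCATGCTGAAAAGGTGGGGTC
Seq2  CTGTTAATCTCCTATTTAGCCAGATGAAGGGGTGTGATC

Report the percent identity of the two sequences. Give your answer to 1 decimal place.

69.2%

Mismatches occur at site 4 (A↔T), site 7 (T↔A), site 8 (A↔T), site 10 (G↔T), site 15 (G↔T), site 21 (A↔C), site 22 (T↔A), site 24 (C↔A), site 29 (A↔G), site 30 (A↔G), site 35 (G↔T), site 37 (G↔A).
27 of the 39 sites match, so the percent identity is 27/39 × 100 = 69.2%.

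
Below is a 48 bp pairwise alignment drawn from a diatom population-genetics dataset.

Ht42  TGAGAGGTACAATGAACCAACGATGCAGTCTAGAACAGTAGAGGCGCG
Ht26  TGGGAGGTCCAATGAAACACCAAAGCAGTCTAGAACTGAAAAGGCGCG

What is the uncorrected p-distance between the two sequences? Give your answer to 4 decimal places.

Differing sites — 3:A/G; 9:A/C; 17:C/A; 20:A/C; 22:G/A; 24:T/A; 37:A/T; 39:T/A; 41:G/A.
There are 9 differences over 48 sites, so p = 9/48 = 0.1875.

0.1875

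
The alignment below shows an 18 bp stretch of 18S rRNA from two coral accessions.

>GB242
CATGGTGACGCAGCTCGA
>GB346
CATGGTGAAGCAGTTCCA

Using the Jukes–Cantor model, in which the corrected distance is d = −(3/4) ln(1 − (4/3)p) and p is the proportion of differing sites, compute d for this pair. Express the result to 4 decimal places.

Differing sites — 9:C/A; 14:C/T; 17:G/C.
p = 3/18 = 0.166667.
d = −0.75 · ln(1 − (4/3)·0.166667) = −0.75 · ln(0.777777) = −0.75 · (-0.251315) = 0.1885.

0.1885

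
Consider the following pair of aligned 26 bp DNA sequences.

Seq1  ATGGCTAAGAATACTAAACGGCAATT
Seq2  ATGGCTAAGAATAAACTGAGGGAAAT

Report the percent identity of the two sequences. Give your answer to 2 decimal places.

69.23%

Differing sites — 14:C/A; 15:T/A; 16:A/C; 17:A/T; 18:A/G; 19:C/A; 22:C/G; 25:T/A.
18 of the 26 sites match, so the percent identity is 18/26 × 100 = 69.23%.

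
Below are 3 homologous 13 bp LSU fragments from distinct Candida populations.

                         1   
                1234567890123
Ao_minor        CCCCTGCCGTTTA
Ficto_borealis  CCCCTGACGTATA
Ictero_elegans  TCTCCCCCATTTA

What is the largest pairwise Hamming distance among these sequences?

Pairwise Hamming distances:
  Ao_minor vs Ficto_borealis: 2
  Ao_minor vs Ictero_elegans: 5
  Ficto_borealis vs Ictero_elegans: 7
The largest is 7, between Ficto_borealis and Ictero_elegans.

7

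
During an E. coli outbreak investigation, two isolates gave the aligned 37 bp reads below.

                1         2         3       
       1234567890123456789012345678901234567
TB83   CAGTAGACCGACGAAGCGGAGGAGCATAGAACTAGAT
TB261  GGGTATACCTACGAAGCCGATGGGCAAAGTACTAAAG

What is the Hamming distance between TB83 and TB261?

11

Mismatches occur at site 1 (C↔G), site 2 (A↔G), site 6 (G↔T), site 10 (G↔T), site 18 (G↔C), site 21 (G↔T), site 23 (A↔G), site 27 (T↔A), site 30 (A↔T), site 35 (G↔A), site 37 (T↔G).
That gives 11 mismatches out of 37 aligned sites, so the Hamming distance is 11.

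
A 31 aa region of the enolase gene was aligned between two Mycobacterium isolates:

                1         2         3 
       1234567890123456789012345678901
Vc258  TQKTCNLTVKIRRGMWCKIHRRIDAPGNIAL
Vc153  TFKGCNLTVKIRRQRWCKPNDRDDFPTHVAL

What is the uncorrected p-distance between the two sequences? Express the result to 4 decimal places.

Differing sites — 2:Q/F; 4:T/G; 14:G/Q; 15:M/R; 19:I/P; 20:H/N; 21:R/D; 23:I/D; 25:A/F; 27:G/T; 28:N/H; 29:I/V.
There are 12 differences over 31 sites, so p = 12/31 = 0.3871.

0.3871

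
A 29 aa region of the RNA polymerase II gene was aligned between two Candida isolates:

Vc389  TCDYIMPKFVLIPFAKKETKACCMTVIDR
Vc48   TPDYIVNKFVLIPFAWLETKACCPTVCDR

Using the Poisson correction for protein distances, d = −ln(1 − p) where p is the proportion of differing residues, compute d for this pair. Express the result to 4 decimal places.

0.2763

The sequences differ at positions 2 (C/P), 6 (M/V), 7 (P/N), 16 (K/W), 17 (K/L), 24 (M/P), 27 (I/C).
p = 7/29 = 0.241379.
d = −ln(1 − 0.241379) = −ln(0.758621) = 0.2763.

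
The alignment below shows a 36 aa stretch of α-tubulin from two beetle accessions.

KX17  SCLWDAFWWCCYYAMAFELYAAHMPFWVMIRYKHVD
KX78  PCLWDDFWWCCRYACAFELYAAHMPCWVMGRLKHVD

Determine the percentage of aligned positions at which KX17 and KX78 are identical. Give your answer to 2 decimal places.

80.56%

Mismatches occur at site 1 (S→P), site 6 (A→D), site 12 (Y→R), site 15 (M→C), site 26 (F→C), site 30 (I→G), site 32 (Y→L).
29 of the 36 sites match, so the percent identity is 29/36 × 100 = 80.56%.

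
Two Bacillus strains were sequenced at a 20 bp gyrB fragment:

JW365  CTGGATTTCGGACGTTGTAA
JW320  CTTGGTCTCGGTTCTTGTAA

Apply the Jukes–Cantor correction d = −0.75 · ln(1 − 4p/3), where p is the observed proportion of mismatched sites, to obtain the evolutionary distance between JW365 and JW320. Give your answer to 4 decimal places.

The sequences differ at positions 3 (G/T), 5 (A/G), 7 (T/C), 12 (A/T), 13 (C/T), 14 (G/C).
p = 6/20 = 0.300000.
d = −0.75 · ln(1 − (4/3)·0.300000) = −0.75 · ln(0.600000) = −0.75 · (-0.510826) = 0.3831.

0.3831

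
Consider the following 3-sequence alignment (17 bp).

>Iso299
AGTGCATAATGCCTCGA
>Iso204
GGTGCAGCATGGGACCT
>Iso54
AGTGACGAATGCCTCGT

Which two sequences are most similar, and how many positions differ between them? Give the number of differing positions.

Pairwise Hamming distances:
  Iso299 vs Iso204: 8
  Iso299 vs Iso54: 4
  Iso204 vs Iso54: 8
The smallest is 4, between Iso299 and Iso54.

4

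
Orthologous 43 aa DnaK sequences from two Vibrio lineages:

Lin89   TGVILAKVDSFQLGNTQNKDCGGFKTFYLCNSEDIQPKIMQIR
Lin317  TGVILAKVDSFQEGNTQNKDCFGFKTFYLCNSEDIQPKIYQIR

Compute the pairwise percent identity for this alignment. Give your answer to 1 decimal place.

93.0%

Mismatches occur at site 13 (L→E), site 22 (G→F), site 40 (M→Y).
40 of the 43 sites match, so the percent identity is 40/43 × 100 = 93.0%.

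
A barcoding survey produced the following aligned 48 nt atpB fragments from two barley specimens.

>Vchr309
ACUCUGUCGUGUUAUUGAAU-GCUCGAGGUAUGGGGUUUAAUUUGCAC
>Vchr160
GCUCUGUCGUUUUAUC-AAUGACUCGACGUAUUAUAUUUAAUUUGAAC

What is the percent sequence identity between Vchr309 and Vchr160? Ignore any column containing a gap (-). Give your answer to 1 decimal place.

Excluding the 2 gap columns leaves 46 comparable sites.
Mismatches occur at site 1 (A→G), site 11 (G→U), site 16 (U→C), site 22 (G→A), site 28 (G→C), site 33 (G→U), site 34 (G→A), site 35 (G→U), site 36 (G→A), site 46 (C→A).
36 of the 46 comparable sites match, so the percent identity is 36/46 × 100 = 78.3%.

78.3%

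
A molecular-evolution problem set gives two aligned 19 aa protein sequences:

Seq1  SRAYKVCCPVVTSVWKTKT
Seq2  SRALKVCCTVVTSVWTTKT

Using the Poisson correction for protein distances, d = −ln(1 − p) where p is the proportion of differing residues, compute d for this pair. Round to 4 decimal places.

Mismatches occur at site 4 (Y/L), site 9 (P/T), site 16 (K/T).
p = 3/19 = 0.157895.
d = −ln(1 − 0.157895) = −ln(0.842105) = 0.1719.

0.1719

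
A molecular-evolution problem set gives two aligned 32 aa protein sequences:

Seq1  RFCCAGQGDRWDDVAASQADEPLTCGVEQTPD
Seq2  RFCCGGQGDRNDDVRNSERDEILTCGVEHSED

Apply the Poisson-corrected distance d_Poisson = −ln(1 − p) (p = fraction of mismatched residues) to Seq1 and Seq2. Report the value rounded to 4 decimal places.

Differing sites — 5:A/G; 11:W/N; 15:A/R; 16:A/N; 18:Q/E; 19:A/R; 22:P/I; 29:Q/H; 30:T/S; 31:P/E.
p = 10/32 = 0.312500.
d = −ln(1 − 0.312500) = −ln(0.687500) = 0.3747.

0.3747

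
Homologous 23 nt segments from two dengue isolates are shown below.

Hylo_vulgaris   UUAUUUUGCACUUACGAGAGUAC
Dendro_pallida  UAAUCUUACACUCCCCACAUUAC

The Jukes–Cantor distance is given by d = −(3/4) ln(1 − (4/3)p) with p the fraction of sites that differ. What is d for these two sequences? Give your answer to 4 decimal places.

Mismatches occur at site 2 (U/A), site 5 (U/C), site 8 (G/A), site 13 (U/C), site 14 (A/C), site 16 (G/C), site 18 (G/C), site 20 (G/U).
p = 8/23 = 0.347826.
d = −0.75 · ln(1 − (4/3)·0.347826) = −0.75 · ln(0.536232) = −0.75 · (-0.623188) = 0.4674.

0.4674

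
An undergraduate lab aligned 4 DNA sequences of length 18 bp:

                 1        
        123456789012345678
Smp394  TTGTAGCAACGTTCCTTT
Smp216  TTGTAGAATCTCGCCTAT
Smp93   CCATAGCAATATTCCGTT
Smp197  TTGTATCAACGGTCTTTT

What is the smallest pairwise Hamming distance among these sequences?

3

Pairwise Hamming distances:
  Smp394 vs Smp216: 6
  Smp394 vs Smp93: 6
  Smp394 vs Smp197: 3
  Smp216 vs Smp93: 11
  Smp216 vs Smp197: 8
  Smp93 vs Smp197: 9
The smallest is 3, between Smp394 and Smp197.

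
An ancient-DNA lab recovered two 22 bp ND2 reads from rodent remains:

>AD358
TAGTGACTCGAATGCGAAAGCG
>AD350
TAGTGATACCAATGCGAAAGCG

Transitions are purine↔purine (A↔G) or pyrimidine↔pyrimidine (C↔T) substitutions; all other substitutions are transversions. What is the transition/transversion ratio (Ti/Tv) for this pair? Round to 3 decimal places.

Mismatches occur at site 7 (C/T, transition), site 8 (T/A, transversion), site 10 (G/C, transversion).
Of the 3 differences, 1 transition and 2 transversions, so Ti/Tv = 1/2 = 0.500.

0.500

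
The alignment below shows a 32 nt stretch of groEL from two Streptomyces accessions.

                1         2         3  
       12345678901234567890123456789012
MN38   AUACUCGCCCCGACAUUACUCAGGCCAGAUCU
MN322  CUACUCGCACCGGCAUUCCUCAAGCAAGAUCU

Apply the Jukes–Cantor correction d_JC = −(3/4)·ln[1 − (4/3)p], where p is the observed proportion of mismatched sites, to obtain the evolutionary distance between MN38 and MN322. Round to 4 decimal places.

Mismatches occur at site 1 (A/C), site 9 (C/A), site 13 (A/G), site 18 (A/C), site 23 (G/A), site 26 (C/A).
p = 6/32 = 0.187500.
d = −0.75 · ln(1 − (4/3)·0.187500) = −0.75 · ln(0.750000) = −0.75 · (-0.287682) = 0.2158.

0.2158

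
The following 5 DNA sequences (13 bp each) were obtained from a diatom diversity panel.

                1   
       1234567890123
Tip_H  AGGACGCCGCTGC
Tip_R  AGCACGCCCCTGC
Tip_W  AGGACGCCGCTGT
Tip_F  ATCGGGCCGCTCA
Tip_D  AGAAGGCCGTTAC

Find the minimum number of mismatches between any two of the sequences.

1

Pairwise Hamming distances:
  Tip_H vs Tip_R: 2
  Tip_H vs Tip_W: 1
  Tip_H vs Tip_F: 6
  Tip_H vs Tip_D: 4
  Tip_R vs Tip_W: 3
  Tip_R vs Tip_F: 6
  Tip_R vs Tip_D: 5
  Tip_W vs Tip_F: 6
  Tip_W vs Tip_D: 5
  Tip_F vs Tip_D: 6
The smallest is 1, between Tip_H and Tip_W.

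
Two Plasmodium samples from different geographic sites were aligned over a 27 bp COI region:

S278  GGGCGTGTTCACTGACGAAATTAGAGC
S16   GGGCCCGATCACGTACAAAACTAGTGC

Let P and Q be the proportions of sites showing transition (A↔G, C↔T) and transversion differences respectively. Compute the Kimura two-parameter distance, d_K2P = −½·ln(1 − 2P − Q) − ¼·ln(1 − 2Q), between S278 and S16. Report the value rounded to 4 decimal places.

Differing sites — 5:G/C (Tv); 6:T/C (Ti); 8:T/A (Tv); 13:T/G (Tv); 14:G/T (Tv); 17:G/A (Ti); 21:T/C (Ti); 25:A/T (Tv).
Of the 8 differences, 3 transitions and 5 transversions over 27 sites: P = 3/27 = 0.111111, Q = 5/27 = 0.185185.
d = −0.5·ln(0.592593) − 0.25·ln(0.629630) = −0.5·(-0.523247) − 0.25·(-0.462623) = 0.3773.

0.3773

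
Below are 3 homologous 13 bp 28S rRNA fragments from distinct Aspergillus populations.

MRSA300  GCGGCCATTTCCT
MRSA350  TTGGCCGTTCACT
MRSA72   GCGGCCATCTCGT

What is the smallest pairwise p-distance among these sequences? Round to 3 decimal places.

0.154

Pairwise Hamming distances:
  MRSA300 vs MRSA350: 5
  MRSA300 vs MRSA72: 2
  MRSA350 vs MRSA72: 7
The smallest is 2 mismatches, between MRSA300 and MRSA72; p = 2/13 = 0.154.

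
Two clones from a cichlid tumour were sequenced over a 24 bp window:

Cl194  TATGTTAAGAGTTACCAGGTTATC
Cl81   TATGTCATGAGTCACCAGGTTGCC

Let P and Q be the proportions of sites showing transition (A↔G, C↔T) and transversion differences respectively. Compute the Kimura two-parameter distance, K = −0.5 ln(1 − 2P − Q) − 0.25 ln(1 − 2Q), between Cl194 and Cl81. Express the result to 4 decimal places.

Differing sites — 6:T/C (Ti); 8:A/T (Tv); 13:T/C (Ti); 22:A/G (Ti); 23:T/C (Ti).
Of the 5 differences, 4 transitions and 1 transversion over 24 sites: P = 4/24 = 0.166667, Q = 1/24 = 0.041667.
d = −0.5·ln(0.624999) − 0.25·ln(0.916666) = −0.5·(-0.470005) − 0.25·(-0.087012) = 0.2568.

0.2568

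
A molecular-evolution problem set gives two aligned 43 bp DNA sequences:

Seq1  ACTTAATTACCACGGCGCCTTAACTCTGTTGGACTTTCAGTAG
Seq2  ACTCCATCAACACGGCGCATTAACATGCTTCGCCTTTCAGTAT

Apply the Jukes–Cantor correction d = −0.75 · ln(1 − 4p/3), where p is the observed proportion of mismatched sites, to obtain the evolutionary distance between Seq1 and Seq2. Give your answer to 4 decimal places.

Differing sites — 4:T/C; 5:A/C; 8:T/C; 10:C/A; 19:C/A; 25:T/A; 26:C/T; 27:T/G; 28:G/C; 31:G/C; 33:A/C; 43:G/T.
p = 12/43 = 0.279070.
d = −0.75 · ln(1 − (4/3)·0.279070) = −0.75 · ln(0.627907) = −0.75 · (-0.465363) = 0.3490.

0.3490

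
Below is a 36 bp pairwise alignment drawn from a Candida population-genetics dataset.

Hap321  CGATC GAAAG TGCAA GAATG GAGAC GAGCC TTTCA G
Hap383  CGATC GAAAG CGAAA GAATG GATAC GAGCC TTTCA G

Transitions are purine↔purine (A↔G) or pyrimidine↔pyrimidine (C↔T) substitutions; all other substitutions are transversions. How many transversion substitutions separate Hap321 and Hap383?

Differing sites — 11:T/C (Ti); 13:C/A (Tv); 23:G/T (Tv).
Of the 3 differences, 1 transition and 2 transversions, so the answer is 2.

2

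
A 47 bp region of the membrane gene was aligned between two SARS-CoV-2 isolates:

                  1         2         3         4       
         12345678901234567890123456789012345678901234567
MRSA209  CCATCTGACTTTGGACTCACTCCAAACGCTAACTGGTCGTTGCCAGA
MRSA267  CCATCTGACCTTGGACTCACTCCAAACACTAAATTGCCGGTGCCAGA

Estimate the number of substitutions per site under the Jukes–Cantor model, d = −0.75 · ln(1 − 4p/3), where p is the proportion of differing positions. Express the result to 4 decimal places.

0.1399

The sequences differ at positions 10 (T/C), 28 (G/A), 33 (C/A), 35 (G/T), 37 (T/C), 40 (T/G).
p = 6/47 = 0.127660.
d = −0.75 · ln(1 − (4/3)·0.127660) = −0.75 · ln(0.829787) = −0.75 · (-0.186586) = 0.1399.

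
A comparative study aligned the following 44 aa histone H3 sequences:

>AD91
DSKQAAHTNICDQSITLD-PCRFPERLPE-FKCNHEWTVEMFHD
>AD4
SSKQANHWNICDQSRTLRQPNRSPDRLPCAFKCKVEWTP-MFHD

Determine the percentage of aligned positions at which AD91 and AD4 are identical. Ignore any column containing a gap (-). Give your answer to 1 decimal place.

70.7%

Excluding the 3 gap columns leaves 41 comparable sites.
Mismatches occur at site 1 (D/S), site 6 (A/N), site 8 (T/W), site 15 (I/R), site 18 (D/R), site 21 (C/N), site 23 (F/S), site 25 (E/D), site 29 (E/C), site 34 (N/K), site 35 (H/V), site 39 (V/P).
29 of the 41 comparable sites match, so the percent identity is 29/41 × 100 = 70.7%.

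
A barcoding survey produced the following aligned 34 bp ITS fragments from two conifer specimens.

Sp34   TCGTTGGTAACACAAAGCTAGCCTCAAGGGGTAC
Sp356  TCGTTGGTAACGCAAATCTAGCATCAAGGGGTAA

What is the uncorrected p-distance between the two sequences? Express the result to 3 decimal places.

The sequences differ at positions 12 (A/G), 17 (G/T), 23 (C/A), 34 (C/A).
There are 4 differences over 34 sites, so p = 4/34 = 0.118.

0.118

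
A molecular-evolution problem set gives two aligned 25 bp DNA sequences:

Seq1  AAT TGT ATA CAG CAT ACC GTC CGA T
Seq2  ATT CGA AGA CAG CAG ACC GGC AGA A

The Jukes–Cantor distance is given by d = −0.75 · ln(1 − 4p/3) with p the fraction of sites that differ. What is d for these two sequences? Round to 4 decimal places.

Differing sites — 2:A/T; 4:T/C; 6:T/A; 8:T/G; 15:T/G; 20:T/G; 22:C/A; 25:T/A.
p = 8/25 = 0.320000.
d = −0.75 · ln(1 − (4/3)·0.320000) = −0.75 · ln(0.573333) = −0.75 · (-0.556289) = 0.4172.

0.4172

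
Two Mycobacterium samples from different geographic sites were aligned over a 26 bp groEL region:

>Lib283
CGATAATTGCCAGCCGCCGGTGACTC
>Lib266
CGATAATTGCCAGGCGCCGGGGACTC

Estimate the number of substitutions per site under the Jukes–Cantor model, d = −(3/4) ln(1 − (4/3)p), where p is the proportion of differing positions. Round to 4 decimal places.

The sequences differ at positions 14 (C/G), 21 (T/G).
p = 2/26 = 0.076923.
d = −0.75 · ln(1 − (4/3)·0.076923) = −0.75 · ln(0.897436) = −0.75 · (-0.108213) = 0.0812.

0.0812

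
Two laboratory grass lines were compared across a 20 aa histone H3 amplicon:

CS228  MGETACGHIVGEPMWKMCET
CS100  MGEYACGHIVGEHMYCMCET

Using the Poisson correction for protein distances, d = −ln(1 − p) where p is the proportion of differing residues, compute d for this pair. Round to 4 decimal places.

The sequences differ at positions 4 (T/Y), 13 (P/H), 15 (W/Y), 16 (K/C).
p = 4/20 = 0.200000.
d = −ln(1 − 0.200000) = −ln(0.800000) = 0.2231.

0.2231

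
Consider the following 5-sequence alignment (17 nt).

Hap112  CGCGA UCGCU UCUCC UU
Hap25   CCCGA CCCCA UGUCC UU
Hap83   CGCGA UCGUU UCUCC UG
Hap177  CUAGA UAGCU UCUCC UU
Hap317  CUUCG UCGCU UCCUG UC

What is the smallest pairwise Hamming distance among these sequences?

2

Pairwise Hamming distances:
  Hap112 vs Hap25: 5
  Hap112 vs Hap83: 2
  Hap112 vs Hap177: 3
  Hap112 vs Hap317: 8
  Hap25 vs Hap83: 7
  Hap25 vs Hap177: 7
  Hap25 vs Hap317: 12
  Hap83 vs Hap177: 5
  Hap83 vs Hap317: 9
  Hap177 vs Hap317: 8
The smallest is 2, between Hap112 and Hap83.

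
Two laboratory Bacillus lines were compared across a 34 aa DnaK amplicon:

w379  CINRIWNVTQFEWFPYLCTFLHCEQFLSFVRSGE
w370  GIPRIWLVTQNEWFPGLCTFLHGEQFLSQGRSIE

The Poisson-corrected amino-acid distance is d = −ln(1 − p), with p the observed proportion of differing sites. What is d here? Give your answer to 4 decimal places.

Differing sites — 1:C/G; 3:N/P; 7:N/L; 11:F/N; 16:Y/G; 23:C/G; 29:F/Q; 30:V/G; 33:G/I.
p = 9/34 = 0.264706.
d = −ln(1 − 0.264706) = −ln(0.735294) = 0.3075.

0.3075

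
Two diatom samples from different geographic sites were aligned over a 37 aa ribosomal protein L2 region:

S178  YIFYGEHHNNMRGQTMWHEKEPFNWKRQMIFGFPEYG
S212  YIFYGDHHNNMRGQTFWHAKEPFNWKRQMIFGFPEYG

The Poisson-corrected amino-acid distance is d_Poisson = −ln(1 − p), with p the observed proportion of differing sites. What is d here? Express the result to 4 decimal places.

0.0846

Mismatches occur at site 6 (E↔D), site 16 (M↔F), site 19 (E↔A).
p = 3/37 = 0.081081.
d = −ln(1 − 0.081081) = −ln(0.918919) = 0.0846.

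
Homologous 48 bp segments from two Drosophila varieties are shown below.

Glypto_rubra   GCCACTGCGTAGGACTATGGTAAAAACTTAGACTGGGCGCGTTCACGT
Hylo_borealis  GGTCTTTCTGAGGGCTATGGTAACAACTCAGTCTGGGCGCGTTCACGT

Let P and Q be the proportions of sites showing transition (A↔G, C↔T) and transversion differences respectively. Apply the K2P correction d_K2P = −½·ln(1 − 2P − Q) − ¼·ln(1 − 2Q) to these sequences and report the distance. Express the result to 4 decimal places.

0.2736

Differing sites — 2:C/G (Tv); 3:C/T (Ti); 4:A/C (Tv); 5:C/T (Ti); 7:G/T (Tv); 9:G/T (Tv); 10:T/G (Tv); 14:A/G (Ti); 24:A/C (Tv); 29:T/C (Ti); 32:A/T (Tv).
Of the 11 differences, 4 transitions and 7 transversions over 48 sites: P = 4/48 = 0.083333, Q = 7/48 = 0.145833.
d = −0.5·ln(0.687501) − 0.25·ln(0.708334) = −0.5·(-0.374692) − 0.25·(-0.344840) = 0.2736.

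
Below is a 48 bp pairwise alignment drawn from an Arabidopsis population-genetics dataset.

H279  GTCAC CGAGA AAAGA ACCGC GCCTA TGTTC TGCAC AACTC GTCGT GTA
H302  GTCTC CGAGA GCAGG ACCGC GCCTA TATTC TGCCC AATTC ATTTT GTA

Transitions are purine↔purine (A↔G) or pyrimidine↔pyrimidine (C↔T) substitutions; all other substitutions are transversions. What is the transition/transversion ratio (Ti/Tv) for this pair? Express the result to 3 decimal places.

1.500

The sequences differ at positions 4 (A/T, transversion), 11 (A/G, transition), 12 (A/C, transversion), 15 (A/G, transition), 27 (G/A, transition), 34 (A/C, transversion), 38 (C/T, transition), 41 (G/A, transition), 43 (C/T, transition), 44 (G/T, transversion).
Of the 10 differences, 6 transitions and 4 transversions, so Ti/Tv = 6/4 = 1.500.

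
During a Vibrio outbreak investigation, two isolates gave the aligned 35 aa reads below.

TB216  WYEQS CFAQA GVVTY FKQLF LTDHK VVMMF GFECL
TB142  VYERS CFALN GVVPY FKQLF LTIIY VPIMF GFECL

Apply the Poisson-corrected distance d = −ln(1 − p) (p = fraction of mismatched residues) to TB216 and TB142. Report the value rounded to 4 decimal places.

Mismatches occur at site 1 (W/V), site 4 (Q/R), site 9 (Q/L), site 10 (A/N), site 14 (T/P), site 23 (D/I), site 24 (H/I), site 25 (K/Y), site 27 (V/P), site 28 (M/I).
p = 10/35 = 0.285714.
d = −ln(1 − 0.285714) = −ln(0.714286) = 0.3365.

0.3365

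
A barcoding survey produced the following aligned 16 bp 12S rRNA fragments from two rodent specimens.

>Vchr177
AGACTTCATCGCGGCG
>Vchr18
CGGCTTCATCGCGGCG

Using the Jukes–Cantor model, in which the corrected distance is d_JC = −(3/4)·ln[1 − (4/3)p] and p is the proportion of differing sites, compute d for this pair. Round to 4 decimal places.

0.1367

Mismatches occur at site 1 (A→C), site 3 (A→G).
p = 2/16 = 0.125000.
d = −0.75 · ln(1 − (4/3)·0.125000) = −0.75 · ln(0.833333) = −0.75 · (-0.182322) = 0.1367.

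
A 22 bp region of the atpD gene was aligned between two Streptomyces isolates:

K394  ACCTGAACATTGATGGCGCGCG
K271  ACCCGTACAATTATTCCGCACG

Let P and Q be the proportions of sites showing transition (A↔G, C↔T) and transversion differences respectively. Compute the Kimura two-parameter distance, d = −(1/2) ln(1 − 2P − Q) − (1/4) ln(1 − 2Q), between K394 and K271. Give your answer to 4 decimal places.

Differing sites — 4:T/C (Ti); 6:A/T (Tv); 10:T/A (Tv); 12:G/T (Tv); 15:G/T (Tv); 16:G/C (Tv); 20:G/A (Ti).
Of the 7 differences, 2 transitions and 5 transversions over 22 sites: P = 2/22 = 0.090909, Q = 5/22 = 0.227273.
d = −0.5·ln(0.590909) − 0.25·ln(0.545454) = −0.5·(-0.526093) − 0.25·(-0.606137) = 0.4146.

0.4146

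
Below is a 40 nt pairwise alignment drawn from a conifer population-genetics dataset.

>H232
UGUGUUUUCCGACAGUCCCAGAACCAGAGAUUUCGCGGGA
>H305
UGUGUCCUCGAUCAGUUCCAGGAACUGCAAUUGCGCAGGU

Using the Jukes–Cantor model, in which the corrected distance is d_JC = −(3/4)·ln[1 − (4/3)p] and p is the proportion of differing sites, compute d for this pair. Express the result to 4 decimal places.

The sequences differ at positions 6 (U/C), 7 (U/C), 10 (C/G), 11 (G/A), 12 (A/U), 17 (C/U), 22 (A/G), 24 (C/A), 26 (A/U), 28 (A/C), 29 (G/A), 33 (U/G), 37 (G/A), 40 (A/U).
p = 14/40 = 0.350000.
d = −0.75 · ln(1 − (4/3)·0.350000) = −0.75 · ln(0.533333) = −0.75 · (-0.628609) = 0.4715.

0.4715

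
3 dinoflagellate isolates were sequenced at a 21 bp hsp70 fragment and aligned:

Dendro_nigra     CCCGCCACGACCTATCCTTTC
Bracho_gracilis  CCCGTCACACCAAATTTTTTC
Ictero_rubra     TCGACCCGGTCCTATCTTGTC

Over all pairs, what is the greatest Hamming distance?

Pairwise Hamming distances:
  Dendro_nigra vs Bracho_gracilis: 7
  Dendro_nigra vs Ictero_rubra: 8
  Bracho_gracilis vs Ictero_rubra: 12
The largest is 12, between Bracho_gracilis and Ictero_rubra.

12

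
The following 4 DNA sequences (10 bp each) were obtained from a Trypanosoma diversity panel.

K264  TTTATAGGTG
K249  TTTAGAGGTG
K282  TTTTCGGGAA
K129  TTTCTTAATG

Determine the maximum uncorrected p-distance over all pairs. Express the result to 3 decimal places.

Pairwise Hamming distances:
  K264 vs K249: 1
  K264 vs K282: 5
  K264 vs K129: 4
  K249 vs K282: 5
  K249 vs K129: 5
  K282 vs K129: 7
The largest is 7 mismatches, between K282 and K129; p = 7/10 = 0.700.

0.700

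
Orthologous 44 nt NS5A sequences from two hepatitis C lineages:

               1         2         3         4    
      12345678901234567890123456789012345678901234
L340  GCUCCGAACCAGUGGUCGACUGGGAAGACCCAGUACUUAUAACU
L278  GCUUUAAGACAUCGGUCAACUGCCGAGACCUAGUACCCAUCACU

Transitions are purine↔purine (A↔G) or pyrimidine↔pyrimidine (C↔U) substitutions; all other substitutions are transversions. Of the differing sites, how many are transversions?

5

Differing sites — 4:C/U (Ti); 5:C/U (Ti); 6:G/A (Ti); 8:A/G (Ti); 9:C/A (Tv); 12:G/U (Tv); 13:U/C (Ti); 18:G/A (Ti); 23:G/C (Tv); 24:G/C (Tv); 25:A/G (Ti); 31:C/U (Ti); 37:U/C (Ti); 38:U/C (Ti); 41:A/C (Tv).
Of the 15 differences, 10 transitions and 5 transversions, so the answer is 5.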